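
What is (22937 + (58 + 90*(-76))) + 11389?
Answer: 27544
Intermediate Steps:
(22937 + (58 + 90*(-76))) + 11389 = (22937 + (58 - 6840)) + 11389 = (22937 - 6782) + 11389 = 16155 + 11389 = 27544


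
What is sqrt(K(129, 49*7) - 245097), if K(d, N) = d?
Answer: 2*I*sqrt(61242) ≈ 494.94*I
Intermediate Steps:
sqrt(K(129, 49*7) - 245097) = sqrt(129 - 245097) = sqrt(-244968) = 2*I*sqrt(61242)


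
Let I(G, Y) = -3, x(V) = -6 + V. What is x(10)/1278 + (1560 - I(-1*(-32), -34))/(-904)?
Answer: -996949/577656 ≈ -1.7259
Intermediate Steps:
x(10)/1278 + (1560 - I(-1*(-32), -34))/(-904) = (-6 + 10)/1278 + (1560 - 1*(-3))/(-904) = 4*(1/1278) + (1560 + 3)*(-1/904) = 2/639 + 1563*(-1/904) = 2/639 - 1563/904 = -996949/577656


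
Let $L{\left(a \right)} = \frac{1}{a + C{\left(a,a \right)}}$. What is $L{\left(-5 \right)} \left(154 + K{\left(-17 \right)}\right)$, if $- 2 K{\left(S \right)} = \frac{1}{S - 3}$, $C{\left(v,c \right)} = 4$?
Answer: $- \frac{6161}{40} \approx -154.02$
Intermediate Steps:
$K{\left(S \right)} = - \frac{1}{2 \left(-3 + S\right)}$ ($K{\left(S \right)} = - \frac{1}{2 \left(S - 3\right)} = - \frac{1}{2 \left(-3 + S\right)}$)
$L{\left(a \right)} = \frac{1}{4 + a}$ ($L{\left(a \right)} = \frac{1}{a + 4} = \frac{1}{4 + a}$)
$L{\left(-5 \right)} \left(154 + K{\left(-17 \right)}\right) = \frac{154 - \frac{1}{-6 + 2 \left(-17\right)}}{4 - 5} = \frac{154 - \frac{1}{-6 - 34}}{-1} = - (154 - \frac{1}{-40}) = - (154 - - \frac{1}{40}) = - (154 + \frac{1}{40}) = \left(-1\right) \frac{6161}{40} = - \frac{6161}{40}$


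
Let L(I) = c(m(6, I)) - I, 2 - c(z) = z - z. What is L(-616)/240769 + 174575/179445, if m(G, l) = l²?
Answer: 8428629037/8640958641 ≈ 0.97543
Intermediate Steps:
c(z) = 2 (c(z) = 2 - (z - z) = 2 - 1*0 = 2 + 0 = 2)
L(I) = 2 - I
L(-616)/240769 + 174575/179445 = (2 - 1*(-616))/240769 + 174575/179445 = (2 + 616)*(1/240769) + 174575*(1/179445) = 618*(1/240769) + 34915/35889 = 618/240769 + 34915/35889 = 8428629037/8640958641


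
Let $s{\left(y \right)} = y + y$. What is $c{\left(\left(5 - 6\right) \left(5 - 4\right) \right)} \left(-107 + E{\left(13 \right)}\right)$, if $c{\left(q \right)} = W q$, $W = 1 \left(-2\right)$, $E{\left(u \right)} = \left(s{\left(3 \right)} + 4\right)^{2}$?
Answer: $-14$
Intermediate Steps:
$s{\left(y \right)} = 2 y$
$E{\left(u \right)} = 100$ ($E{\left(u \right)} = \left(2 \cdot 3 + 4\right)^{2} = \left(6 + 4\right)^{2} = 10^{2} = 100$)
$W = -2$
$c{\left(q \right)} = - 2 q$
$c{\left(\left(5 - 6\right) \left(5 - 4\right) \right)} \left(-107 + E{\left(13 \right)}\right) = - 2 \left(5 - 6\right) \left(5 - 4\right) \left(-107 + 100\right) = - 2 \left(\left(-1\right) 1\right) \left(-7\right) = \left(-2\right) \left(-1\right) \left(-7\right) = 2 \left(-7\right) = -14$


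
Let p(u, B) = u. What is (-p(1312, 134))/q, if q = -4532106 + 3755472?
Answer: 656/388317 ≈ 0.0016893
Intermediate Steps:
q = -776634
(-p(1312, 134))/q = -1*1312/(-776634) = -1312*(-1/776634) = 656/388317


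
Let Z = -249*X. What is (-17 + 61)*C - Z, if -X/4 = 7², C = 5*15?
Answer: -45504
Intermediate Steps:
C = 75
X = -196 (X = -4*7² = -4*49 = -196)
Z = 48804 (Z = -249*(-196) = 48804)
(-17 + 61)*C - Z = (-17 + 61)*75 - 1*48804 = 44*75 - 48804 = 3300 - 48804 = -45504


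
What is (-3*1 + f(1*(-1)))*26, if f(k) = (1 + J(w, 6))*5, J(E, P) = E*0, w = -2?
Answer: 52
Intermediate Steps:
J(E, P) = 0
f(k) = 5 (f(k) = (1 + 0)*5 = 1*5 = 5)
(-3*1 + f(1*(-1)))*26 = (-3*1 + 5)*26 = (-3 + 5)*26 = 2*26 = 52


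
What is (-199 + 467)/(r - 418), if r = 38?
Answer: -67/95 ≈ -0.70526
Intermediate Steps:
(-199 + 467)/(r - 418) = (-199 + 467)/(38 - 418) = 268/(-380) = 268*(-1/380) = -67/95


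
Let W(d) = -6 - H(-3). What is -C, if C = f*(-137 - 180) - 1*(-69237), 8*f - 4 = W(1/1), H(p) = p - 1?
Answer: -276631/4 ≈ -69158.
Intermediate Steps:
H(p) = -1 + p
W(d) = -2 (W(d) = -6 - (-1 - 3) = -6 - 1*(-4) = -6 + 4 = -2)
f = 1/4 (f = 1/2 + (1/8)*(-2) = 1/2 - 1/4 = 1/4 ≈ 0.25000)
C = 276631/4 (C = (-137 - 180)/4 - 1*(-69237) = (1/4)*(-317) + 69237 = -317/4 + 69237 = 276631/4 ≈ 69158.)
-C = -1*276631/4 = -276631/4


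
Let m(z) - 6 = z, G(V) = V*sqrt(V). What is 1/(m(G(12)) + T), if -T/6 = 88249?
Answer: -3677/1946927364 - sqrt(3)/11681564184 ≈ -1.8888e-6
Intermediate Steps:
G(V) = V**(3/2)
m(z) = 6 + z
T = -529494 (T = -6*88249 = -529494)
1/(m(G(12)) + T) = 1/((6 + 12**(3/2)) - 529494) = 1/((6 + 24*sqrt(3)) - 529494) = 1/(-529488 + 24*sqrt(3))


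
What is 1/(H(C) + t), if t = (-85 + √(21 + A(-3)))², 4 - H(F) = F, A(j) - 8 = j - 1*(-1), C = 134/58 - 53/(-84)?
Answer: 43040346636/307543785630601 + 3026388960*√3/307543785630601 ≈ 0.00015699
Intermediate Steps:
C = 7165/2436 (C = 134*(1/58) - 53*(-1/84) = 67/29 + 53/84 = 7165/2436 ≈ 2.9413)
A(j) = 9 + j (A(j) = 8 + (j - 1*(-1)) = 8 + (j + 1) = 8 + (1 + j) = 9 + j)
H(F) = 4 - F
t = (-85 + 3*√3)² (t = (-85 + √(21 + (9 - 3)))² = (-85 + √(21 + 6))² = (-85 + √27)² = (-85 + 3*√3)² ≈ 6368.7)
1/(H(C) + t) = 1/((4 - 1*7165/2436) + (7252 - 510*√3)) = 1/((4 - 7165/2436) + (7252 - 510*√3)) = 1/(2579/2436 + (7252 - 510*√3)) = 1/(17668451/2436 - 510*√3)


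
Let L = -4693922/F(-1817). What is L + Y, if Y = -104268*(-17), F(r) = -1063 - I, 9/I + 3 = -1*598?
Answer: 567612768973/319427 ≈ 1.7770e+6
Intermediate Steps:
I = -9/601 (I = 9/(-3 - 1*598) = 9/(-3 - 598) = 9/(-601) = 9*(-1/601) = -9/601 ≈ -0.014975)
F(r) = -638854/601 (F(r) = -1063 - 1*(-9/601) = -1063 + 9/601 = -638854/601)
Y = 1772556
L = 1410523561/319427 (L = -4693922/(-638854/601) = -4693922*(-601/638854) = 1410523561/319427 ≈ 4415.8)
L + Y = 1410523561/319427 + 1772556 = 567612768973/319427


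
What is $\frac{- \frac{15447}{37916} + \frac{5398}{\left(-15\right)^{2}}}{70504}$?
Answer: $\frac{201194993}{601476674400} \approx 0.0003345$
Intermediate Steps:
$\frac{- \frac{15447}{37916} + \frac{5398}{\left(-15\right)^{2}}}{70504} = \left(\left(-15447\right) \frac{1}{37916} + \frac{5398}{225}\right) \frac{1}{70504} = \left(- \frac{15447}{37916} + 5398 \cdot \frac{1}{225}\right) \frac{1}{70504} = \left(- \frac{15447}{37916} + \frac{5398}{225}\right) \frac{1}{70504} = \frac{201194993}{8531100} \cdot \frac{1}{70504} = \frac{201194993}{601476674400}$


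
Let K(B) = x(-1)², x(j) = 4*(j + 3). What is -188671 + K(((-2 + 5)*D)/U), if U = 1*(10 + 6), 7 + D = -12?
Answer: -188607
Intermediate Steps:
x(j) = 12 + 4*j (x(j) = 4*(3 + j) = 12 + 4*j)
D = -19 (D = -7 - 12 = -19)
U = 16 (U = 1*16 = 16)
K(B) = 64 (K(B) = (12 + 4*(-1))² = (12 - 4)² = 8² = 64)
-188671 + K(((-2 + 5)*D)/U) = -188671 + 64 = -188607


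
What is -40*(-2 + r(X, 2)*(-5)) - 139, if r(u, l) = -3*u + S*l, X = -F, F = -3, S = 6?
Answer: 541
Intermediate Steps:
X = 3 (X = -1*(-3) = 3)
r(u, l) = -3*u + 6*l
-40*(-2 + r(X, 2)*(-5)) - 139 = -40*(-2 + (-3*3 + 6*2)*(-5)) - 139 = -40*(-2 + (-9 + 12)*(-5)) - 139 = -40*(-2 + 3*(-5)) - 139 = -40*(-2 - 15) - 139 = -40*(-17) - 139 = 680 - 139 = 541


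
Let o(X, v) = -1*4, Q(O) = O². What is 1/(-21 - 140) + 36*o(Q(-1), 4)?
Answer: -23185/161 ≈ -144.01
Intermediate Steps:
o(X, v) = -4
1/(-21 - 140) + 36*o(Q(-1), 4) = 1/(-21 - 140) + 36*(-4) = 1/(-161) - 144 = -1/161 - 144 = -23185/161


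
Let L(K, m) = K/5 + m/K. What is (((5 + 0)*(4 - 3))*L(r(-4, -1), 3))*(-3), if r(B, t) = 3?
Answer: -24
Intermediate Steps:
L(K, m) = K/5 + m/K (L(K, m) = K*(⅕) + m/K = K/5 + m/K)
(((5 + 0)*(4 - 3))*L(r(-4, -1), 3))*(-3) = (((5 + 0)*(4 - 3))*((⅕)*3 + 3/3))*(-3) = ((5*1)*(⅗ + 3*(⅓)))*(-3) = (5*(⅗ + 1))*(-3) = (5*(8/5))*(-3) = 8*(-3) = -24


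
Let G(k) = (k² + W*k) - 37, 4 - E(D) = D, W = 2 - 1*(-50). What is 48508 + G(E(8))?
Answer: 48279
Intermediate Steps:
W = 52 (W = 2 + 50 = 52)
E(D) = 4 - D
G(k) = -37 + k² + 52*k (G(k) = (k² + 52*k) - 37 = -37 + k² + 52*k)
48508 + G(E(8)) = 48508 + (-37 + (4 - 1*8)² + 52*(4 - 1*8)) = 48508 + (-37 + (4 - 8)² + 52*(4 - 8)) = 48508 + (-37 + (-4)² + 52*(-4)) = 48508 + (-37 + 16 - 208) = 48508 - 229 = 48279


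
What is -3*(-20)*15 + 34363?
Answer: 35263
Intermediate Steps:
-3*(-20)*15 + 34363 = 60*15 + 34363 = 900 + 34363 = 35263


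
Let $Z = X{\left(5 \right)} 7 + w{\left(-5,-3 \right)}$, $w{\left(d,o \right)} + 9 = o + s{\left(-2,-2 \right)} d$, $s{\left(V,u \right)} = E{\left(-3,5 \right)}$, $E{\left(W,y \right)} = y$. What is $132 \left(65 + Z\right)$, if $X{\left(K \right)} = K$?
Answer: $8316$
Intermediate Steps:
$s{\left(V,u \right)} = 5$
$w{\left(d,o \right)} = -9 + o + 5 d$ ($w{\left(d,o \right)} = -9 + \left(o + 5 d\right) = -9 + o + 5 d$)
$Z = -2$ ($Z = 5 \cdot 7 - 37 = 35 - 37 = -2$)
$132 \left(65 + Z\right) = 132 \left(65 - 2\right) = 132 \cdot 63 = 8316$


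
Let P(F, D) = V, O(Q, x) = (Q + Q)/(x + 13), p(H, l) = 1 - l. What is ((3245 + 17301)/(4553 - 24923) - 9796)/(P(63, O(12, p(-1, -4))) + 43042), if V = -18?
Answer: -99782533/438199440 ≈ -0.22771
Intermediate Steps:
O(Q, x) = 2*Q/(13 + x) (O(Q, x) = (2*Q)/(13 + x) = 2*Q/(13 + x))
P(F, D) = -18
((3245 + 17301)/(4553 - 24923) - 9796)/(P(63, O(12, p(-1, -4))) + 43042) = ((3245 + 17301)/(4553 - 24923) - 9796)/(-18 + 43042) = (20546/(-20370) - 9796)/43024 = (20546*(-1/20370) - 9796)*(1/43024) = (-10273/10185 - 9796)*(1/43024) = -99782533/10185*1/43024 = -99782533/438199440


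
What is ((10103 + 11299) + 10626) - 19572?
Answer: 12456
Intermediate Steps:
((10103 + 11299) + 10626) - 19572 = (21402 + 10626) - 19572 = 32028 - 19572 = 12456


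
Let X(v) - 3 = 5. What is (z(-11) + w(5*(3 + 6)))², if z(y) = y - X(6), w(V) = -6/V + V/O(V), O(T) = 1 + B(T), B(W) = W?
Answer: 156925729/476100 ≈ 329.61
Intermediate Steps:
O(T) = 1 + T
X(v) = 8 (X(v) = 3 + 5 = 8)
w(V) = -6/V + V/(1 + V)
z(y) = -8 + y (z(y) = y - 1*8 = y - 8 = -8 + y)
(z(-11) + w(5*(3 + 6)))² = ((-8 - 11) + (-6*1/(5*(3 + 6)) + (5*(3 + 6))/(1 + 5*(3 + 6))))² = (-19 + (-6/(5*9) + (5*9)/(1 + 5*9)))² = (-19 + (-6/45 + 45/(1 + 45)))² = (-19 + (-6*1/45 + 45/46))² = (-19 + (-2/15 + 45*(1/46)))² = (-19 + (-2/15 + 45/46))² = (-19 + 583/690)² = (-12527/690)² = 156925729/476100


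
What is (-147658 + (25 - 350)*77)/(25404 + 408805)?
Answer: -172683/434209 ≈ -0.39770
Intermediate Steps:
(-147658 + (25 - 350)*77)/(25404 + 408805) = (-147658 - 325*77)/434209 = (-147658 - 25025)*(1/434209) = -172683*1/434209 = -172683/434209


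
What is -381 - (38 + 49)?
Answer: -468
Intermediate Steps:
-381 - (38 + 49) = -381 - 1*87 = -381 - 87 = -468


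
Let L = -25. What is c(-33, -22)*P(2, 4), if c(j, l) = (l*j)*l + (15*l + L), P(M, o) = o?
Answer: -65308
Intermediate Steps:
c(j, l) = -25 + 15*l + j*l² (c(j, l) = (l*j)*l + (15*l - 25) = (j*l)*l + (-25 + 15*l) = j*l² + (-25 + 15*l) = -25 + 15*l + j*l²)
c(-33, -22)*P(2, 4) = (-25 + 15*(-22) - 33*(-22)²)*4 = (-25 - 330 - 33*484)*4 = (-25 - 330 - 15972)*4 = -16327*4 = -65308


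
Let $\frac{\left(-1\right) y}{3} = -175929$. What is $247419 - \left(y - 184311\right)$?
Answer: $-96057$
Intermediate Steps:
$y = 527787$ ($y = \left(-3\right) \left(-175929\right) = 527787$)
$247419 - \left(y - 184311\right) = 247419 - \left(527787 - 184311\right) = 247419 - 343476 = -96057$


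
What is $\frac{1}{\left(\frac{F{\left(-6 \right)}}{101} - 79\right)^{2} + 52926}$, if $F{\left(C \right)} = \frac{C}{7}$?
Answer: $\frac{499849}{29575236055} \approx 1.6901 \cdot 10^{-5}$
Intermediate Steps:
$F{\left(C \right)} = \frac{C}{7}$ ($F{\left(C \right)} = C \frac{1}{7} = \frac{C}{7}$)
$\frac{1}{\left(\frac{F{\left(-6 \right)}}{101} - 79\right)^{2} + 52926} = \frac{1}{\left(\frac{\frac{1}{7} \left(-6\right)}{101} - 79\right)^{2} + 52926} = \frac{1}{\left(\left(- \frac{6}{7}\right) \frac{1}{101} - 79\right)^{2} + 52926} = \frac{1}{\left(- \frac{6}{707} - 79\right)^{2} + 52926} = \frac{1}{\left(- \frac{55859}{707}\right)^{2} + 52926} = \frac{1}{\frac{3120227881}{499849} + 52926} = \frac{1}{\frac{29575236055}{499849}} = \frac{499849}{29575236055}$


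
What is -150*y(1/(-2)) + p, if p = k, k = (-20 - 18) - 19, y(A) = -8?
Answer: 1143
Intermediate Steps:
k = -57 (k = -38 - 19 = -57)
p = -57
-150*y(1/(-2)) + p = -150*(-8) - 57 = 1200 - 57 = 1143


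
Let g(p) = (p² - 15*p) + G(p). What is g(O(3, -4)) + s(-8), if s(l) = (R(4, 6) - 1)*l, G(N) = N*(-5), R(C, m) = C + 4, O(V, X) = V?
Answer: -107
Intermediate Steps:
R(C, m) = 4 + C
G(N) = -5*N
g(p) = p² - 20*p (g(p) = (p² - 15*p) - 5*p = p² - 20*p)
s(l) = 7*l (s(l) = ((4 + 4) - 1)*l = (8 - 1)*l = 7*l)
g(O(3, -4)) + s(-8) = 3*(-20 + 3) + 7*(-8) = 3*(-17) - 56 = -51 - 56 = -107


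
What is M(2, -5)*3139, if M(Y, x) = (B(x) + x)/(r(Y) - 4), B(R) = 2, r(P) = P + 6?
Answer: -9417/4 ≈ -2354.3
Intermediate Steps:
r(P) = 6 + P
M(Y, x) = (2 + x)/(2 + Y) (M(Y, x) = (2 + x)/((6 + Y) - 4) = (2 + x)/(2 + Y))
M(2, -5)*3139 = ((2 - 5)/(2 + 2))*3139 = (-3/4)*3139 = ((1/4)*(-3))*3139 = -3/4*3139 = -9417/4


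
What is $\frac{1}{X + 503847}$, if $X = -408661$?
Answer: $\frac{1}{95186} \approx 1.0506 \cdot 10^{-5}$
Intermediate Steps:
$\frac{1}{X + 503847} = \frac{1}{-408661 + 503847} = \frac{1}{95186}$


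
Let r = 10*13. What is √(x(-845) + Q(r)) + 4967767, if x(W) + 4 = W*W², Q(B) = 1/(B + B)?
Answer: 4967767 + I*√10196634080035/130 ≈ 4.9678e+6 + 24563.0*I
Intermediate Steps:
r = 130
Q(B) = 1/(2*B)
x(W) = -4 + W³ (x(W) = -4 + W*W² = -4 + W³)
√(x(-845) + Q(r)) + 4967767 = √((-4 + (-845)³) + (½)/130) + 4967767 = √((-4 - 603351125) + (½)*(1/130)) + 4967767 = √(-603351129 + 1/260) + 4967767 = √(-156871293539/260) + 4967767 = I*√10196634080035/130 + 4967767 = 4967767 + I*√10196634080035/130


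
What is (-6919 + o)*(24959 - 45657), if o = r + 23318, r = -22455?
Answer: 125347088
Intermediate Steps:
o = 863 (o = -22455 + 23318 = 863)
(-6919 + o)*(24959 - 45657) = (-6919 + 863)*(24959 - 45657) = -6056*(-20698) = 125347088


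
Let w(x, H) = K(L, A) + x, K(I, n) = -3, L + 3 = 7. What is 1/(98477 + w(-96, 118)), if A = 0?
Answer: 1/98378 ≈ 1.0165e-5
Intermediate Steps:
L = 4 (L = -3 + 7 = 4)
w(x, H) = -3 + x
1/(98477 + w(-96, 118)) = 1/(98477 + (-3 - 96)) = 1/(98477 - 99) = 1/98378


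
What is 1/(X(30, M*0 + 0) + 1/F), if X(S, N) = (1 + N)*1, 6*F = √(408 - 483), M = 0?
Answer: 25/37 + 10*I*√3/37 ≈ 0.67568 + 0.46812*I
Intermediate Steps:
F = 5*I*√3/6 (F = √(408 - 483)/6 = √(-75)/6 = (5*I*√3)/6 = 5*I*√3/6 ≈ 1.4434*I)
X(S, N) = 1 + N
1/(X(30, M*0 + 0) + 1/F) = 1/((1 + (0*0 + 0)) + 1/(5*I*√3/6)) = 1/((1 + (0 + 0)) - 2*I*√3/5) = 1/((1 + 0) - 2*I*√3/5) = 1/(1 - 2*I*√3/5)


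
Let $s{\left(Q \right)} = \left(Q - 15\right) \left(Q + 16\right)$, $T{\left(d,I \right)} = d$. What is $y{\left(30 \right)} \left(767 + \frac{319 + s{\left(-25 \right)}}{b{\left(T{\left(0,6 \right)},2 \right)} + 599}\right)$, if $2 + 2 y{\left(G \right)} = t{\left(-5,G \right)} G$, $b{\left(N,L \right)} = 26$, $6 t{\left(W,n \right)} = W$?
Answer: $- \frac{6480729}{625} \approx -10369.0$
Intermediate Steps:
$t{\left(W,n \right)} = \frac{W}{6}$
$s{\left(Q \right)} = \left(-15 + Q\right) \left(16 + Q\right)$
$y{\left(G \right)} = -1 - \frac{5 G}{12}$ ($y{\left(G \right)} = -1 + \frac{\frac{1}{6} \left(-5\right) G}{2} = -1 + \frac{\left(- \frac{5}{6}\right) G}{2} = -1 - \frac{5 G}{12}$)
$y{\left(30 \right)} \left(767 + \frac{319 + s{\left(-25 \right)}}{b{\left(T{\left(0,6 \right)},2 \right)} + 599}\right) = \left(-1 - \frac{25}{2}\right) \left(767 + \frac{319 - \left(265 - 625\right)}{26 + 599}\right) = \left(-1 - \frac{25}{2}\right) \left(767 + \frac{319 - -360}{625}\right) = - \frac{27 \left(767 + \left(319 + 360\right) \frac{1}{625}\right)}{2} = - \frac{27 \left(767 + 679 \cdot \frac{1}{625}\right)}{2} = - \frac{27 \left(767 + \frac{679}{625}\right)}{2} = \left(- \frac{27}{2}\right) \frac{480054}{625} = - \frac{6480729}{625}$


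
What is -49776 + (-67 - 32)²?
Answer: -39975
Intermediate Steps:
-49776 + (-67 - 32)² = -49776 + (-99)² = -49776 + 9801 = -39975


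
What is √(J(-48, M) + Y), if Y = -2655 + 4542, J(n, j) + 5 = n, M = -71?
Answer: √1834 ≈ 42.825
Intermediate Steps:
J(n, j) = -5 + n
Y = 1887
√(J(-48, M) + Y) = √((-5 - 48) + 1887) = √(-53 + 1887) = √1834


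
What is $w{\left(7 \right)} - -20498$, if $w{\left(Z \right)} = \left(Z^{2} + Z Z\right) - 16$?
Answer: $20580$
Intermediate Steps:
$w{\left(Z \right)} = -16 + 2 Z^{2}$ ($w{\left(Z \right)} = \left(Z^{2} + Z^{2}\right) - 16 = 2 Z^{2} - 16 = -16 + 2 Z^{2}$)
$w{\left(7 \right)} - -20498 = \left(-16 + 2 \cdot 7^{2}\right) - -20498 = \left(-16 + 2 \cdot 49\right) + 20498 = \left(-16 + 98\right) + 20498 = 82 + 20498 = 20580$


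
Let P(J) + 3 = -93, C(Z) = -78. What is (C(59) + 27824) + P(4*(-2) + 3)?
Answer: 27650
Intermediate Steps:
P(J) = -96 (P(J) = -3 - 93 = -96)
(C(59) + 27824) + P(4*(-2) + 3) = (-78 + 27824) - 96 = 27746 - 96 = 27650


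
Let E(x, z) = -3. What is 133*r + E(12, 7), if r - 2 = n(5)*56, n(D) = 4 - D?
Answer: -7185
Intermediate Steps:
r = -54 (r = 2 + (4 - 1*5)*56 = 2 + (4 - 5)*56 = 2 - 1*56 = 2 - 56 = -54)
133*r + E(12, 7) = 133*(-54) - 3 = -7182 - 3 = -7185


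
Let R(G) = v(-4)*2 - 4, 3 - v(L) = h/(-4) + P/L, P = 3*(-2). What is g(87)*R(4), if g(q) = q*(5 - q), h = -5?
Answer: 24969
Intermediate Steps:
P = -6
v(L) = 7/4 + 6/L (v(L) = 3 - (-5/(-4) - 6/L) = 3 - (-5*(-¼) - 6/L) = 3 - (5/4 - 6/L) = 3 + (-5/4 + 6/L) = 7/4 + 6/L)
R(G) = -7/2 (R(G) = (7/4 + 6/(-4))*2 - 4 = (7/4 + 6*(-¼))*2 - 4 = (7/4 - 3/2)*2 - 4 = (¼)*2 - 4 = ½ - 4 = -7/2)
g(87)*R(4) = (87*(5 - 1*87))*(-7/2) = (87*(5 - 87))*(-7/2) = (87*(-82))*(-7/2) = -7134*(-7/2) = 24969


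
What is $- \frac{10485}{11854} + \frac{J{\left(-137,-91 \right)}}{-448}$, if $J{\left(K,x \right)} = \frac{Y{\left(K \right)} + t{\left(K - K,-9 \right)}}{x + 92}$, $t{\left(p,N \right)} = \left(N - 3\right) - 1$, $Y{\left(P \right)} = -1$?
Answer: $- \frac{161833}{189664} \approx -0.85326$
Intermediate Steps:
$t{\left(p,N \right)} = -4 + N$ ($t{\left(p,N \right)} = \left(-3 + N\right) - 1 = -4 + N$)
$J{\left(K,x \right)} = - \frac{14}{92 + x}$ ($J{\left(K,x \right)} = \frac{-1 - 13}{x + 92} = \frac{-1 - 13}{92 + x} = - \frac{14}{92 + x}$)
$- \frac{10485}{11854} + \frac{J{\left(-137,-91 \right)}}{-448} = - \frac{10485}{11854} + \frac{\left(-14\right) \frac{1}{92 - 91}}{-448} = \left(-10485\right) \frac{1}{11854} + - \frac{14}{1} \left(- \frac{1}{448}\right) = - \frac{10485}{11854} + \left(-14\right) 1 \left(- \frac{1}{448}\right) = - \frac{10485}{11854} - - \frac{1}{32} = - \frac{10485}{11854} + \frac{1}{32} = - \frac{161833}{189664}$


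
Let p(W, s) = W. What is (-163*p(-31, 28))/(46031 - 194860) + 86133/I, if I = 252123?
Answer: 3848370246/12507737989 ≈ 0.30768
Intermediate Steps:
(-163*p(-31, 28))/(46031 - 194860) + 86133/I = (-163*(-31))/(46031 - 194860) + 86133/252123 = 5053/(-148829) + 86133*(1/252123) = 5053*(-1/148829) + 28711/84041 = -5053/148829 + 28711/84041 = 3848370246/12507737989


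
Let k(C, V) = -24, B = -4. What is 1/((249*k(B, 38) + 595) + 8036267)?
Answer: 1/8030886 ≈ 1.2452e-7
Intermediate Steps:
1/((249*k(B, 38) + 595) + 8036267) = 1/((249*(-24) + 595) + 8036267) = 1/((-5976 + 595) + 8036267) = 1/(-5381 + 8036267) = 1/8030886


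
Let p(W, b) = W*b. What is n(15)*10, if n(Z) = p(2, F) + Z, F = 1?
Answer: 170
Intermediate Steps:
n(Z) = 2 + Z (n(Z) = 2*1 + Z = 2 + Z)
n(15)*10 = (2 + 15)*10 = 17*10 = 170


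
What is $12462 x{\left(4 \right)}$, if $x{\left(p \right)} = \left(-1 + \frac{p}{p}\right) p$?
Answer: $0$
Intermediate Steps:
$x{\left(p \right)} = 0$ ($x{\left(p \right)} = \left(-1 + 1\right) p = 0 p = 0$)
$12462 x{\left(4 \right)} = 12462 \cdot 0 = 0$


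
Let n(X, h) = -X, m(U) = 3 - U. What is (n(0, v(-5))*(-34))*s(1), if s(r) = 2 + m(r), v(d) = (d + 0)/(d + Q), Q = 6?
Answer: 0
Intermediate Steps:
v(d) = d/(6 + d) (v(d) = (d + 0)/(d + 6) = d/(6 + d))
s(r) = 5 - r (s(r) = 2 + (3 - r) = 5 - r)
(n(0, v(-5))*(-34))*s(1) = (-1*0*(-34))*(5 - 1*1) = (0*(-34))*(5 - 1) = 0*4 = 0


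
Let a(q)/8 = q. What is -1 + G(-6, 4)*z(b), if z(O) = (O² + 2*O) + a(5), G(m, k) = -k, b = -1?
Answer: -157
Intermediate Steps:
a(q) = 8*q
z(O) = 40 + O² + 2*O (z(O) = (O² + 2*O) + 8*5 = (O² + 2*O) + 40 = 40 + O² + 2*O)
-1 + G(-6, 4)*z(b) = -1 + (-1*4)*(40 + (-1)² + 2*(-1)) = -1 - 4*(40 + 1 - 2) = -1 - 4*39 = -1 - 156 = -157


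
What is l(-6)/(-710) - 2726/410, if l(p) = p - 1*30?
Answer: -19207/2911 ≈ -6.5981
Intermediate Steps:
l(p) = -30 + p (l(p) = p - 30 = -30 + p)
l(-6)/(-710) - 2726/410 = (-30 - 6)/(-710) - 2726/410 = -36*(-1/710) - 2726*1/410 = 18/355 - 1363/205 = -19207/2911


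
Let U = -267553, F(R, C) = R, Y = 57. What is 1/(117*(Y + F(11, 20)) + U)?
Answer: -1/259597 ≈ -3.8521e-6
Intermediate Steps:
1/(117*(Y + F(11, 20)) + U) = 1/(117*(57 + 11) - 267553) = 1/(117*68 - 267553) = 1/(7956 - 267553) = 1/(-259597) = -1/259597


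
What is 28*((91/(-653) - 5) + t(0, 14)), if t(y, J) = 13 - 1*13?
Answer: -93968/653 ≈ -143.90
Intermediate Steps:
t(y, J) = 0 (t(y, J) = 13 - 13 = 0)
28*((91/(-653) - 5) + t(0, 14)) = 28*((91/(-653) - 5) + 0) = 28*((91*(-1/653) - 5) + 0) = 28*((-91/653 - 5) + 0) = 28*(-3356/653 + 0) = 28*(-3356/653) = -93968/653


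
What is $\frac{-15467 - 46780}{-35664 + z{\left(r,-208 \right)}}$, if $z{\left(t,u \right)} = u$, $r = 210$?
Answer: $\frac{62247}{35872} \approx 1.7353$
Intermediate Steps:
$\frac{-15467 - 46780}{-35664 + z{\left(r,-208 \right)}} = \frac{-15467 - 46780}{-35664 - 208} = - \frac{62247}{-35872} = \left(-62247\right) \left(- \frac{1}{35872}\right) = \frac{62247}{35872}$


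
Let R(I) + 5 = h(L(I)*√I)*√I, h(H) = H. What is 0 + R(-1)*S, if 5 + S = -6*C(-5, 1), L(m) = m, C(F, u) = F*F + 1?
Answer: 644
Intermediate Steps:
C(F, u) = 1 + F² (C(F, u) = F² + 1 = 1 + F²)
S = -161 (S = -5 - 6*(1 + (-5)²) = -5 - 6*(1 + 25) = -5 - 6*26 = -5 - 156 = -161)
R(I) = -5 + I² (R(I) = -5 + (I*√I)*√I = -5 + I^(3/2)*√I = -5 + I²)
0 + R(-1)*S = 0 + (-5 + (-1)²)*(-161) = 0 + (-5 + 1)*(-161) = 0 - 4*(-161) = 0 + 644 = 644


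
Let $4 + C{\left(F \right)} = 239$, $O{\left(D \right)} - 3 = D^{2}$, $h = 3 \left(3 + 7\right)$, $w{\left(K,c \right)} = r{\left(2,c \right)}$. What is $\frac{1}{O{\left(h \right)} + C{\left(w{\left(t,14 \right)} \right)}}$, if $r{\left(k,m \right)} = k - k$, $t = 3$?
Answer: $\frac{1}{1138} \approx 0.00087873$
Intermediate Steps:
$r{\left(k,m \right)} = 0$
$w{\left(K,c \right)} = 0$
$h = 30$ ($h = 3 \cdot 10 = 30$)
$O{\left(D \right)} = 3 + D^{2}$
$C{\left(F \right)} = 235$ ($C{\left(F \right)} = -4 + 239 = 235$)
$\frac{1}{O{\left(h \right)} + C{\left(w{\left(t,14 \right)} \right)}} = \frac{1}{\left(3 + 30^{2}\right) + 235} = \frac{1}{\left(3 + 900\right) + 235} = \frac{1}{903 + 235} = \frac{1}{1138}$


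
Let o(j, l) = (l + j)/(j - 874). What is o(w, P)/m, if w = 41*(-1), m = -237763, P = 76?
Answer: 7/43510629 ≈ 1.6088e-7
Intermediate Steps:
w = -41
o(j, l) = (j + l)/(-874 + j)
o(w, P)/m = ((-41 + 76)/(-874 - 41))/(-237763) = (35/(-915))*(-1/237763) = -1/915*35*(-1/237763) = -7/183*(-1/237763) = 7/43510629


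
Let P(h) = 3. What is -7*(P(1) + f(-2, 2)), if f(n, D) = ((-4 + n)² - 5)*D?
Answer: -455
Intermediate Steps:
f(n, D) = D*(-5 + (-4 + n)²) (f(n, D) = (-5 + (-4 + n)²)*D = D*(-5 + (-4 + n)²))
-7*(P(1) + f(-2, 2)) = -7*(3 + 2*(-5 + (-4 - 2)²)) = -7*(3 + 2*(-5 + (-6)²)) = -7*(3 + 2*(-5 + 36)) = -7*(3 + 2*31) = -7*(3 + 62) = -7*65 = -455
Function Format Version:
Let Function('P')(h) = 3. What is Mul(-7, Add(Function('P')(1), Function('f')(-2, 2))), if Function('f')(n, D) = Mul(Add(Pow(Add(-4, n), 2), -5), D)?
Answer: -455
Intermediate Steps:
Function('f')(n, D) = Mul(D, Add(-5, Pow(Add(-4, n), 2))) (Function('f')(n, D) = Mul(Add(-5, Pow(Add(-4, n), 2)), D) = Mul(D, Add(-5, Pow(Add(-4, n), 2))))
Mul(-7, Add(Function('P')(1), Function('f')(-2, 2))) = Mul(-7, Add(3, Mul(2, Add(-5, Pow(Add(-4, -2), 2))))) = Mul(-7, Add(3, Mul(2, Add(-5, Pow(-6, 2))))) = Mul(-7, Add(3, Mul(2, Add(-5, 36)))) = Mul(-7, Add(3, Mul(2, 31))) = Mul(-7, Add(3, 62)) = Mul(-7, 65) = -455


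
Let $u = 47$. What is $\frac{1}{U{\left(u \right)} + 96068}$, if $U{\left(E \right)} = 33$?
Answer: $\frac{1}{96101} \approx 1.0406 \cdot 10^{-5}$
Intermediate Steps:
$\frac{1}{U{\left(u \right)} + 96068} = \frac{1}{33 + 96068} = \frac{1}{96101}$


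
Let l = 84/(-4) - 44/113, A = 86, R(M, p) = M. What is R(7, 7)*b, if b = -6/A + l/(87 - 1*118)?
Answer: 653954/150629 ≈ 4.3415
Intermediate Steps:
l = -2417/113 (l = 84*(-1/4) - 44*1/113 = -21 - 44/113 = -2417/113 ≈ -21.389)
b = 93422/150629 (b = -6/86 - 2417/(113*(87 - 1*118)) = -6*1/86 - 2417/(113*(87 - 118)) = -3/43 - 2417/113/(-31) = -3/43 - 2417/113*(-1/31) = -3/43 + 2417/3503 = 93422/150629 ≈ 0.62021)
R(7, 7)*b = 7*(93422/150629) = 653954/150629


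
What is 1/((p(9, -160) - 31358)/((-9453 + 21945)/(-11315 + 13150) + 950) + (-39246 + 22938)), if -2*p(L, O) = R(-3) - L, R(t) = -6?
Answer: -3511484/57380337407 ≈ -6.1197e-5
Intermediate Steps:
p(L, O) = 3 + L/2 (p(L, O) = -(-6 - L)/2 = 3 + L/2)
1/((p(9, -160) - 31358)/((-9453 + 21945)/(-11315 + 13150) + 950) + (-39246 + 22938)) = 1/(((3 + (1/2)*9) - 31358)/((-9453 + 21945)/(-11315 + 13150) + 950) + (-39246 + 22938)) = 1/(((3 + 9/2) - 31358)/(12492/1835 + 950) - 16308) = 1/((15/2 - 31358)/(12492*(1/1835) + 950) - 16308) = 1/(-62701/(2*(12492/1835 + 950)) - 16308) = 1/(-62701/(2*1755742/1835) - 16308) = 1/(-62701/2*1835/1755742 - 16308) = 1/(-115056335/3511484 - 16308) = 1/(-57380337407/3511484) = -3511484/57380337407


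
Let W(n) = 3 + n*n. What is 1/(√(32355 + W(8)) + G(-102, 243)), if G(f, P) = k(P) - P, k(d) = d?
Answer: √32422/32422 ≈ 0.0055537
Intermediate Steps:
G(f, P) = 0 (G(f, P) = P - P = 0)
W(n) = 3 + n²
1/(√(32355 + W(8)) + G(-102, 243)) = 1/(√(32355 + (3 + 8²)) + 0) = 1/(√(32355 + (3 + 64)) + 0) = 1/(√(32355 + 67) + 0) = 1/(√32422 + 0) = 1/(√32422) = √32422/32422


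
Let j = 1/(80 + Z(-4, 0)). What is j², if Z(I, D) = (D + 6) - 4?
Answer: 1/6724 ≈ 0.00014872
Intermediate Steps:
Z(I, D) = 2 + D (Z(I, D) = (6 + D) - 4 = 2 + D)
j = 1/82 (j = 1/(80 + (2 + 0)) = 1/(80 + 2) = 1/82 ≈ 0.012195)
j² = (1/82)² = 1/6724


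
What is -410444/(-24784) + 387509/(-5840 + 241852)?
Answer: 3327304137/182791294 ≈ 18.203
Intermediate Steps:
-410444/(-24784) + 387509/(-5840 + 241852) = -410444*(-1/24784) + 387509/236012 = 102611/6196 + 387509*(1/236012) = 102611/6196 + 387509/236012 = 3327304137/182791294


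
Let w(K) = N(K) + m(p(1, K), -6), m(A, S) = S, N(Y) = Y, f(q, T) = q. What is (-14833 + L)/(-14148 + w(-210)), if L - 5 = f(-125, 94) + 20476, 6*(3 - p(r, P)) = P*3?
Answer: -263/684 ≈ -0.38450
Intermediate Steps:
p(r, P) = 3 - P/2 (p(r, P) = 3 - P*3/6 = 3 - P/2)
L = 20356 (L = 5 + (-125 + 20476) = 5 + 20351 = 20356)
w(K) = -6 + K (w(K) = K - 6 = -6 + K)
(-14833 + L)/(-14148 + w(-210)) = (-14833 + 20356)/(-14148 + (-6 - 210)) = 5523/(-14148 - 216) = 5523/(-14364) = 5523*(-1/14364) = -263/684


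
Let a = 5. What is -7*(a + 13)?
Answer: -126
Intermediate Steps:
-7*(a + 13) = -7*(5 + 13) = -7*18 = -126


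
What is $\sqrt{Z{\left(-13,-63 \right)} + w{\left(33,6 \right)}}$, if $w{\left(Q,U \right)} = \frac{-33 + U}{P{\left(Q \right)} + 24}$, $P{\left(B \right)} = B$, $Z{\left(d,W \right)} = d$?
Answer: $\frac{16 i \sqrt{19}}{19} \approx 3.6707 i$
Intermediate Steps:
$w{\left(Q,U \right)} = \frac{-33 + U}{24 + Q}$ ($w{\left(Q,U \right)} = \frac{-33 + U}{Q + 24} = \frac{-33 + U}{24 + Q}$)
$\sqrt{Z{\left(-13,-63 \right)} + w{\left(33,6 \right)}} = \sqrt{-13 + \frac{-33 + 6}{24 + 33}} = \sqrt{-13 + \frac{1}{57} \left(-27\right)} = \sqrt{-13 - \frac{9}{19}} = \sqrt{- \frac{256}{19}} = \frac{16 i \sqrt{19}}{19}$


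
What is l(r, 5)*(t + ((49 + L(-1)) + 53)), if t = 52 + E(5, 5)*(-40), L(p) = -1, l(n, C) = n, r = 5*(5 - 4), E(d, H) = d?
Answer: -235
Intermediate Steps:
r = 5 (r = 5*1 = 5)
t = -148 (t = 52 + 5*(-40) = 52 - 200 = -148)
l(r, 5)*(t + ((49 + L(-1)) + 53)) = 5*(-148 + ((49 - 1) + 53)) = 5*(-148 + (48 + 53)) = 5*(-148 + 101) = 5*(-47) = -235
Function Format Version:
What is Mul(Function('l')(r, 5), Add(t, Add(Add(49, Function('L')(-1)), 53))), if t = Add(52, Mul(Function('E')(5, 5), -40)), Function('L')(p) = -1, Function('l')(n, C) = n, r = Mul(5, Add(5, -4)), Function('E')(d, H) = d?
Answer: -235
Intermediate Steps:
r = 5 (r = Mul(5, 1) = 5)
t = -148 (t = Add(52, Mul(5, -40)) = Add(52, -200) = -148)
Mul(Function('l')(r, 5), Add(t, Add(Add(49, Function('L')(-1)), 53))) = Mul(5, Add(-148, Add(Add(49, -1), 53))) = Mul(5, Add(-148, Add(48, 53))) = Mul(5, Add(-148, 101)) = Mul(5, -47) = -235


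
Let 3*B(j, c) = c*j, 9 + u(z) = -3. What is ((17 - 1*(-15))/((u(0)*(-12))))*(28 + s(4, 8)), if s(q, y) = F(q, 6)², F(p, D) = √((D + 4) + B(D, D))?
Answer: 100/9 ≈ 11.111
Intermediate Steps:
u(z) = -12 (u(z) = -9 - 3 = -12)
B(j, c) = c*j/3 (B(j, c) = (c*j)/3 = c*j/3)
F(p, D) = √(4 + D + D²/3) (F(p, D) = √((D + 4) + D*D/3) = √((4 + D) + D²/3) = √(4 + D + D²/3))
s(q, y) = 22 (s(q, y) = (√(36 + 3*6² + 9*6)/3)² = (√(36 + 3*36 + 54)/3)² = (√(36 + 108 + 54)/3)² = (√198/3)² = ((3*√22)/3)² = (√22)² = 22)
((17 - 1*(-15))/((u(0)*(-12))))*(28 + s(4, 8)) = ((17 - 1*(-15))/((-12*(-12))))*(28 + 22) = ((17 + 15)/144)*50 = (32*(1/144))*50 = (2/9)*50 = 100/9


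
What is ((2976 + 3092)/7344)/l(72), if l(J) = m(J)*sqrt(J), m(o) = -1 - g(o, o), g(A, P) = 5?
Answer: -1517*sqrt(2)/132192 ≈ -0.016229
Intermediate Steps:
m(o) = -6 (m(o) = -1 - 1*5 = -1 - 5 = -6)
l(J) = -6*sqrt(J)
((2976 + 3092)/7344)/l(72) = ((2976 + 3092)/7344)/((-36*sqrt(2))) = (6068*(1/7344))/((-36*sqrt(2))) = 1517/(1836*((-36*sqrt(2)))) = 1517*(-sqrt(2)/72)/1836 = -1517*sqrt(2)/132192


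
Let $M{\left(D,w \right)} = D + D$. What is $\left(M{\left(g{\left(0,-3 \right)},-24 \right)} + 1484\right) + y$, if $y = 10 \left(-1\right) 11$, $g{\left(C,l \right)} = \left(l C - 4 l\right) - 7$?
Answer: $1384$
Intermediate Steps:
$g{\left(C,l \right)} = -7 - 4 l + C l$ ($g{\left(C,l \right)} = \left(C l - 4 l\right) - 7 = \left(- 4 l + C l\right) - 7 = -7 - 4 l + C l$)
$M{\left(D,w \right)} = 2 D$
$y = -110$ ($y = \left(-10\right) 11 = -110$)
$\left(M{\left(g{\left(0,-3 \right)},-24 \right)} + 1484\right) + y = \left(2 \left(-7 - -12 + 0 \left(-3\right)\right) + 1484\right) - 110 = \left(2 \left(-7 + 12 + 0\right) + 1484\right) - 110 = \left(2 \cdot 5 + 1484\right) - 110 = \left(10 + 1484\right) - 110 = 1494 - 110 = 1384$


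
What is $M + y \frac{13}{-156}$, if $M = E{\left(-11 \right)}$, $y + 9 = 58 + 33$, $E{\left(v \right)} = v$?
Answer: $- \frac{107}{6} \approx -17.833$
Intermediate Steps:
$y = 82$ ($y = -9 + \left(58 + 33\right) = -9 + 91 = 82$)
$M = -11$
$M + y \frac{13}{-156} = -11 + 82 \frac{13}{-156} = -11 + 82 \cdot 13 \left(- \frac{1}{156}\right) = -11 + 82 \left(- \frac{1}{12}\right) = -11 - \frac{41}{6} = - \frac{107}{6}$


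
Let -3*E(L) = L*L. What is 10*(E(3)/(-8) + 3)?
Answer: 135/4 ≈ 33.750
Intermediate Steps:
E(L) = -L²/3 (E(L) = -L*L/3 = -L²/3)
10*(E(3)/(-8) + 3) = 10*(-⅓*3²/(-8) + 3) = 10*(-⅓*9*(-⅛) + 3) = 10*(-3*(-⅛) + 3) = 10*(3/8 + 3) = 10*(27/8) = 135/4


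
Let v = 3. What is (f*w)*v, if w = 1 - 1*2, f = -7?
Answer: 21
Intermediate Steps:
w = -1 (w = 1 - 2 = -1)
(f*w)*v = -7*(-1)*3 = 7*3 = 21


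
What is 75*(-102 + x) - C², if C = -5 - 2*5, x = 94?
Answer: -825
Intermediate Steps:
C = -15 (C = -5 - 10 = -15)
75*(-102 + x) - C² = 75*(-102 + 94) - 1*(-15)² = 75*(-8) - 1*225 = -600 - 225 = -825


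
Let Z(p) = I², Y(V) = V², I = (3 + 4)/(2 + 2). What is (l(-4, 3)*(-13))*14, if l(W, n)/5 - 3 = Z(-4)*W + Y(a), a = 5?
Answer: -28665/2 ≈ -14333.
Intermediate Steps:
I = 7/4 ≈ 1.7500
Z(p) = 49/16 (Z(p) = (7/4)² = 49/16)
l(W, n) = 140 + 245*W/16 (l(W, n) = 15 + 5*(49*W/16 + 5²) = 15 + 5*(49*W/16 + 25) = 15 + 5*(25 + 49*W/16) = 15 + (125 + 245*W/16) = 140 + 245*W/16)
(l(-4, 3)*(-13))*14 = ((140 + (245/16)*(-4))*(-13))*14 = ((140 - 245/4)*(-13))*14 = ((315/4)*(-13))*14 = -4095/4*14 = -28665/2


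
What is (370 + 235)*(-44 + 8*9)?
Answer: 16940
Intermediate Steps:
(370 + 235)*(-44 + 8*9) = 605*(-44 + 72) = 605*28 = 16940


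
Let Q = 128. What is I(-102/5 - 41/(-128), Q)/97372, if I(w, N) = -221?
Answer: -221/97372 ≈ -0.0022696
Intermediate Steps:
I(-102/5 - 41/(-128), Q)/97372 = -221/97372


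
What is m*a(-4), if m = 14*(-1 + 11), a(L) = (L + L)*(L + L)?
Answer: 8960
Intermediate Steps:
a(L) = 4*L² (a(L) = (2*L)*(2*L) = 4*L²)
m = 140 (m = 14*10 = 140)
m*a(-4) = 140*(4*(-4)²) = 140*(4*16) = 140*64 = 8960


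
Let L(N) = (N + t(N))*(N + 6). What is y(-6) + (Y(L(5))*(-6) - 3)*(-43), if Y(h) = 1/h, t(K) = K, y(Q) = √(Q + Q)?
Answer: 7224/55 + 2*I*√3 ≈ 131.35 + 3.4641*I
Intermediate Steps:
y(Q) = √2*√Q (y(Q) = √(2*Q) = √2*√Q)
L(N) = 2*N*(6 + N) (L(N) = (N + N)*(N + 6) = (2*N)*(6 + N) = 2*N*(6 + N))
y(-6) + (Y(L(5))*(-6) - 3)*(-43) = √2*√(-6) + (-6/(2*5*(6 + 5)) - 3)*(-43) = √2*(I*√6) + (-6/(2*5*11) - 3)*(-43) = 2*I*√3 + (-6/110 - 3)*(-43) = 2*I*√3 + ((1/110)*(-6) - 3)*(-43) = 2*I*√3 + (-3/55 - 3)*(-43) = 2*I*√3 - 168/55*(-43) = 2*I*√3 + 7224/55 = 7224/55 + 2*I*√3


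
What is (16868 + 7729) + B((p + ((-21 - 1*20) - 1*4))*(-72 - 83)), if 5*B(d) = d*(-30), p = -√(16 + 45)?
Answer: -17253 - 930*√61 ≈ -24517.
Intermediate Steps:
p = -√61 ≈ -7.8102
B(d) = -6*d (B(d) = (d*(-30))/5 = (-30*d)/5 = -6*d)
(16868 + 7729) + B((p + ((-21 - 1*20) - 1*4))*(-72 - 83)) = (16868 + 7729) - 6*(-√61 + ((-21 - 1*20) - 1*4))*(-72 - 83) = 24597 - 6*(-√61 + ((-21 - 20) - 4))*(-155) = 24597 - 6*(-√61 + (-41 - 4))*(-155) = 24597 - 6*(-√61 - 45)*(-155) = 24597 - 6*(-45 - √61)*(-155) = 24597 - 6*(6975 + 155*√61) = 24597 + (-41850 - 930*√61) = -17253 - 930*√61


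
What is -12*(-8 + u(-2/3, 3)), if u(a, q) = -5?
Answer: 156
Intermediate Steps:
-12*(-8 + u(-2/3, 3)) = -12*(-8 - 5) = -12*(-13) = 156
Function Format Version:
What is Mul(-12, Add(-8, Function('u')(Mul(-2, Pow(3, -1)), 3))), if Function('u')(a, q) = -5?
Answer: 156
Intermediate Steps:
Mul(-12, Add(-8, Function('u')(Mul(-2, Pow(3, -1)), 3))) = Mul(-12, Add(-8, -5)) = Mul(-12, -13) = 156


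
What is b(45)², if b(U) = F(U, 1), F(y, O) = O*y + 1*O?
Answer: 2116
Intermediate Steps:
F(y, O) = O + O*y (F(y, O) = O*y + O = O + O*y)
b(U) = 1 + U (b(U) = 1*(1 + U) = 1 + U)
b(45)² = (1 + 45)² = 46² = 2116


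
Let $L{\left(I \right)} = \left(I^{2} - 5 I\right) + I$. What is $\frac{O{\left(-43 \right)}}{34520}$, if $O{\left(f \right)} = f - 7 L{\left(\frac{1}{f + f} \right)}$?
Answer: $- \frac{320443}{255309920} \approx -0.0012551$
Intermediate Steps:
$L{\left(I \right)} = I^{2} - 4 I$
$O{\left(f \right)} = f - \frac{7 \left(-4 + \frac{1}{2 f}\right)}{2 f}$ ($O{\left(f \right)} = f - 7 \frac{-4 + \frac{1}{f + f}}{f + f} = f - 7 \frac{-4 + \frac{1}{2 f}}{2 f} = f - \frac{7 \left(-4 + \frac{1}{2 f}\right)}{2 f}$)
$\frac{O{\left(-43 \right)}}{34520} = \frac{-43 + \frac{14}{-43} - \frac{7}{4 \cdot 1849}}{34520} = \left(-43 + 14 \left(- \frac{1}{43}\right) - \frac{7}{7396}\right) \frac{1}{34520} = \left(-43 - \frac{14}{43} - \frac{7}{7396}\right) \frac{1}{34520} = \left(- \frac{320443}{7396}\right) \frac{1}{34520} = - \frac{320443}{255309920}$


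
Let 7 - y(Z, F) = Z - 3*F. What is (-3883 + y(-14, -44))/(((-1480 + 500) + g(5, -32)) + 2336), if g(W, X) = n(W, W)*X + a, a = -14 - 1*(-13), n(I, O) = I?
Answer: -3994/1195 ≈ -3.3423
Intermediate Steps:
y(Z, F) = 7 - Z + 3*F (y(Z, F) = 7 - (Z - 3*F) = 7 + (-Z + 3*F) = 7 - Z + 3*F)
a = -1 (a = -14 + 13 = -1)
g(W, X) = -1 + W*X (g(W, X) = W*X - 1 = -1 + W*X)
(-3883 + y(-14, -44))/(((-1480 + 500) + g(5, -32)) + 2336) = (-3883 + (7 - 1*(-14) + 3*(-44)))/(((-1480 + 500) + (-1 + 5*(-32))) + 2336) = (-3883 + (7 + 14 - 132))/((-980 + (-1 - 160)) + 2336) = (-3883 - 111)/((-980 - 161) + 2336) = -3994/(-1141 + 2336) = -3994/1195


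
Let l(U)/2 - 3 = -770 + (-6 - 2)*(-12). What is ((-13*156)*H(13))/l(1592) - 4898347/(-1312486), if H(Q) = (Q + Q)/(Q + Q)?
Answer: 4617651641/880678106 ≈ 5.2433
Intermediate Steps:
H(Q) = 1 (H(Q) = (2*Q)/((2*Q)) = (2*Q)*(1/(2*Q)) = 1)
l(U) = -1342 (l(U) = 6 + 2*(-770 + (-6 - 2)*(-12)) = 6 + 2*(-770 - 8*(-12)) = 6 + 2*(-770 + 96) = 6 + 2*(-674) = 6 - 1348 = -1342)
((-13*156)*H(13))/l(1592) - 4898347/(-1312486) = (-13*156*1)/(-1342) - 4898347/(-1312486) = -2028*1*(-1/1342) - 4898347*(-1/1312486) = -2028*(-1/1342) + 4898347/1312486 = 1014/671 + 4898347/1312486 = 4617651641/880678106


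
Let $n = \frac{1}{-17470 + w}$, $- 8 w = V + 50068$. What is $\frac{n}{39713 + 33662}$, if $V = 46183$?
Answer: $- \frac{8}{17317307125} \approx -4.6197 \cdot 10^{-10}$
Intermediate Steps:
$w = - \frac{96251}{8}$ ($w = - \frac{46183 + 50068}{8} = \left(- \frac{1}{8}\right) 96251 = - \frac{96251}{8} \approx -12031.0$)
$n = - \frac{8}{236011}$ ($n = \frac{1}{-17470 - \frac{96251}{8}} = \frac{1}{- \frac{236011}{8}} = - \frac{8}{236011} \approx -3.3897 \cdot 10^{-5}$)
$\frac{n}{39713 + 33662} = - \frac{8}{236011 \left(39713 + 33662\right)} = - \frac{8}{236011 \cdot 73375} = \left(- \frac{8}{236011}\right) \frac{1}{73375} = - \frac{8}{17317307125}$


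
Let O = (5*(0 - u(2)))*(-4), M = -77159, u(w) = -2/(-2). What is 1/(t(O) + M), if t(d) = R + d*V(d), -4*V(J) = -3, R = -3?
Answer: -1/77147 ≈ -1.2962e-5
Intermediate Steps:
u(w) = 1 (u(w) = -2*(-½) = 1)
V(J) = ¾ (V(J) = -¼*(-3) = ¾)
O = 20 (O = (5*(0 - 1*1))*(-4) = (5*(0 - 1))*(-4) = (5*(-1))*(-4) = -5*(-4) = 20)
t(d) = -3 + 3*d/4 (t(d) = -3 + d*(¾) = -3 + 3*d/4)
1/(t(O) + M) = 1/((-3 + (¾)*20) - 77159) = 1/((-3 + 15) - 77159) = 1/(12 - 77159) = 1/(-77147) = -1/77147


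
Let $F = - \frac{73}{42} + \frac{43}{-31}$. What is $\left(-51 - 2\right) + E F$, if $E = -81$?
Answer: $\frac{86861}{434} \approx 200.14$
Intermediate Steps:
$F = - \frac{4069}{1302}$ ($F = \left(-73\right) \frac{1}{42} + 43 \left(- \frac{1}{31}\right) = - \frac{73}{42} - \frac{43}{31} = - \frac{4069}{1302} \approx -3.1252$)
$\left(-51 - 2\right) + E F = \left(-51 - 2\right) - - \frac{109863}{434} = \left(-51 - 2\right) + \frac{109863}{434} = -53 + \frac{109863}{434} = \frac{86861}{434}$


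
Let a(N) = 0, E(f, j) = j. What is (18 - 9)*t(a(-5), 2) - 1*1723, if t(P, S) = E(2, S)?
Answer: -1705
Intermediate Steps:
t(P, S) = S
(18 - 9)*t(a(-5), 2) - 1*1723 = (18 - 9)*2 - 1*1723 = 9*2 - 1723 = 18 - 1723 = -1705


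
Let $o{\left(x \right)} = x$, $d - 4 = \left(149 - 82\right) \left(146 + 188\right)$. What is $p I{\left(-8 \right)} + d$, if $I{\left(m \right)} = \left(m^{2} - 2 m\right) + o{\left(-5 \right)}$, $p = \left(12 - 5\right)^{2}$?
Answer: $26057$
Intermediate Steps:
$d = 22382$ ($d = 4 + \left(149 - 82\right) \left(146 + 188\right) = 4 + 67 \cdot 334 = 4 + 22378 = 22382$)
$p = 49$ ($p = 7^{2} = 49$)
$I{\left(m \right)} = -5 + m^{2} - 2 m$ ($I{\left(m \right)} = \left(m^{2} - 2 m\right) - 5 = -5 + m^{2} - 2 m$)
$p I{\left(-8 \right)} + d = 49 \left(-5 + \left(-8\right)^{2} - -16\right) + 22382 = 49 \left(-5 + 64 + 16\right) + 22382 = 49 \cdot 75 + 22382 = 3675 + 22382 = 26057$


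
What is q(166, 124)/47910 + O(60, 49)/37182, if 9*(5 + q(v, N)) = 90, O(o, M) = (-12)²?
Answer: 236165/59379654 ≈ 0.0039772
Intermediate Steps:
O(o, M) = 144
q(v, N) = 5 (q(v, N) = -5 + (⅑)*90 = -5 + 10 = 5)
q(166, 124)/47910 + O(60, 49)/37182 = 5/47910 + 144/37182 = 5*(1/47910) + 144*(1/37182) = 1/9582 + 24/6197 = 236165/59379654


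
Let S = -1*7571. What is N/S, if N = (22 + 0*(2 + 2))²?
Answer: -484/7571 ≈ -0.063928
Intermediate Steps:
N = 484 (N = (22 + 0*4)² = (22 + 0)² = 22² = 484)
S = -7571
N/S = 484/(-7571) = 484*(-1/7571) = -484/7571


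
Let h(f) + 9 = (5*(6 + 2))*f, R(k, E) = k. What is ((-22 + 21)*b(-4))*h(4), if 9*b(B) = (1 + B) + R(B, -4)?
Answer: 1057/9 ≈ 117.44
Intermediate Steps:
h(f) = -9 + 40*f (h(f) = -9 + (5*(6 + 2))*f = -9 + (5*8)*f = -9 + 40*f)
b(B) = ⅑ + 2*B/9 (b(B) = ((1 + B) + B)/9 = (1 + 2*B)/9 = ⅑ + 2*B/9)
((-22 + 21)*b(-4))*h(4) = ((-22 + 21)*(⅑ + (2/9)*(-4)))*(-9 + 40*4) = (-(⅑ - 8/9))*(-9 + 160) = -1*(-7/9)*151 = (7/9)*151 = 1057/9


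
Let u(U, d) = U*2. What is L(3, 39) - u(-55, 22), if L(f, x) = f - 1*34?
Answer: 79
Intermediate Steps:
L(f, x) = -34 + f (L(f, x) = f - 34 = -34 + f)
u(U, d) = 2*U
L(3, 39) - u(-55, 22) = (-34 + 3) - 2*(-55) = -31 - 1*(-110) = -31 + 110 = 79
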